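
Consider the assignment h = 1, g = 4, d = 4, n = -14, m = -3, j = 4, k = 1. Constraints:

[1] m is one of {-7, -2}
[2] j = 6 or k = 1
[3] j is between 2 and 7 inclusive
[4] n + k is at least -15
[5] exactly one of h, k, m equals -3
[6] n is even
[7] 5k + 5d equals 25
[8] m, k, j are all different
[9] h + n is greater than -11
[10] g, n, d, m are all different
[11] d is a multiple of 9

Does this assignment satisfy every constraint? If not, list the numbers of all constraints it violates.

[1] m = -3 is not in {-7, -2} — violated.
[2] j = 4 ≠ 6, but k = 1 = 1 (second disjunct) — OK.
[3] j = 4 lies in [2, 7] — OK.
[4] n + k = -14 + 1 = -13; -13 ≥ -15 — OK.
[5] h=1, k=1, m=-3; 1 of them equals -3 — OK.
[6] n = -14 is even — OK.
[7] 5k + 5d = 5(1) + 5(4) = 25 — OK.
[8] values -3, 1, 4 are pairwise distinct — OK.
[9] h + n = 1 + (-14) = -13; -13 ≤ -11, bound -11 not met — violated.
[10] g = d = 4, not all different — violated.
[11] 4 = 9*0 + 4, so 9 does not divide 4 — violated.

Constraints 1, 9, 10, 11 are violated.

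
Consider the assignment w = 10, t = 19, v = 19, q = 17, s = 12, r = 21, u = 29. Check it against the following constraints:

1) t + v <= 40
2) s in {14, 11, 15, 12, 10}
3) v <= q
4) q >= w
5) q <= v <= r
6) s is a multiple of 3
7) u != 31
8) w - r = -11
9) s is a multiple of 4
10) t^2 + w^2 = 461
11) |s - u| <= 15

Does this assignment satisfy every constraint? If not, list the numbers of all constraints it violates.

1) t + v = 19 + 19 = 38; 38 ≤ 40 — satisfied.
2) s = 12 is in {14, 11, 15, 12, 10} — satisfied.
3) v = 19, q = 17; 19 > 17 (want ≤) — violated.
4) q = 17, w = 10; 17 ≥ 10 — satisfied.
5) values 17 <= 19 <= 21 — satisfied.
6) 12 / 3 = 4, so 3 divides 12 — satisfied.
7) u = 29, and 29 ≠ 31 — satisfied.
8) w - r = 10 - 21 = -11 — satisfied.
9) 12 / 4 = 3, so 4 divides 12 — satisfied.
10) t^2 + w^2 = 19^2 + 10^2 = 361 + 100 = 461 — satisfied.
11) |12 - 29| = 17; 17 > 15, exceeds bound 15 — violated.

Violated: 3 and 11.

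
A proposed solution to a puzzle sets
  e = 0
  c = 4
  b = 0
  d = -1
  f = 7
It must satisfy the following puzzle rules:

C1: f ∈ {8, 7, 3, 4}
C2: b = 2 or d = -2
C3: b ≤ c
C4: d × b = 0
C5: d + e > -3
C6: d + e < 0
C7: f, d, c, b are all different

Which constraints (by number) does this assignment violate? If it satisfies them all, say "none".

No — constraint 2 is not satisfied.

C1: f = 7 is in {8, 7, 3, 4}  holds
C2: b = 0 ≠ 2 and d = -1 ≠ -2; both disjuncts false  fails
C3: b = 0, c = 4; 0 ≤ 4  holds
C4: d × b = -1 × 0 = 0  holds
C5: d + e = -1 + 0 = -1; -1 > -3  holds
C6: d + e = -1 + 0 = -1; -1 < 0  holds
C7: values 7, -1, 4, 0 are pairwise distinct  holds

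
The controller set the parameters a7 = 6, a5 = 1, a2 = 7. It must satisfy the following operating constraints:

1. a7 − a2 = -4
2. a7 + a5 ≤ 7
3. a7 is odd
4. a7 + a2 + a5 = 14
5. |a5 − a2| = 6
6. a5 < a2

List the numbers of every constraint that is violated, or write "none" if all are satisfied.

No — constraints 1, 3 are not satisfied.

1. a7 − a2 = 6 − 7 = -1, not -4 — violated.
2. a7 + a5 = 6 + 1 = 7; 7 ≤ 7 — OK.
3. a7 = 6 is even — violated.
4. a7 + a2 + a5 = 6 + 7 + 1 = 14 — OK.
5. |1 − 7| = 6 — OK.
6. a5 = 1, a2 = 7; 1 < 7 — OK.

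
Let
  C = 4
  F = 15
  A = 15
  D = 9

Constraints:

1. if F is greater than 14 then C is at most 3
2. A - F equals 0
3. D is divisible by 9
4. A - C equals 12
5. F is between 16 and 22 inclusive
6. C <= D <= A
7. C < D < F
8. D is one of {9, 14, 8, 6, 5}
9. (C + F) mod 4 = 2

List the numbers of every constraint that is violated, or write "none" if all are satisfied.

No — constraints 1, 4, 5, 9 are not satisfied.

1. F = 15 > 14, so we need C ≤ 3; but C = 4 > 3 — violated.
2. A - F = 15 - 15 = 0 — OK.
3. 9 / 9 = 1, so 9 divides 9 — OK.
4. A - C = 15 - 4 = 11, not 12 — violated.
5. F = 15 is outside [16, 22] — violated.
6. values 4 <= 9 <= 15 — OK.
7. values 4 < 9 < 15 — OK.
8. D = 9 is in {9, 14, 8, 6, 5} — OK.
9. C + F = 19; 19 mod 4 = 3, not 2 — violated.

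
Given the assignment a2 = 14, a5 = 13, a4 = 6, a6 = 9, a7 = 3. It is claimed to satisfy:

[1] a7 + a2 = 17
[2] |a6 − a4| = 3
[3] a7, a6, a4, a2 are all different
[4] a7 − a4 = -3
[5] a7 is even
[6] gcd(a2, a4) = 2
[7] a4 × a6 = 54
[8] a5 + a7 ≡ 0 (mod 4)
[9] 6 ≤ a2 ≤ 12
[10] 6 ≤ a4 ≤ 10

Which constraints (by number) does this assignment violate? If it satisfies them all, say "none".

[1] a7 + a2 = 3 + 14 = 17  true
[2] |9 − 6| = 3  true
[3] values 3, 9, 6, 14 are pairwise distinct  true
[4] a7 − a4 = 3 − 6 = -3  true
[5] a7 = 3 is odd  false
[6] gcd(14, 6) = 2  true
[7] a4 × a6 = 6 × 9 = 54  true
[8] a5 + a7 = 16; 16 mod 4 = 0  true
[9] a2 = 14 is outside [6, 12]  false
[10] a4 = 6 lies in [6, 10]  true

Constraints 5 and 9 do not hold.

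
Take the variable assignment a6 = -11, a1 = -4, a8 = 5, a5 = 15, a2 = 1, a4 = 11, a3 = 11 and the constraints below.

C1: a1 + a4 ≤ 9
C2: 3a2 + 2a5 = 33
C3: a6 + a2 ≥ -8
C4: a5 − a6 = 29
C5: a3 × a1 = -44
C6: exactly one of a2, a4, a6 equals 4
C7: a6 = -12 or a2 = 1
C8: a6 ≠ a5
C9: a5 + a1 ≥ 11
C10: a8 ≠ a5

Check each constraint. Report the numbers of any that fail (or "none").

The assignment fails constraints 3, 4, and 6.

C1: a1 + a4 = -4 + 11 = 7; 7 ≤ 9 — holds.
C2: 3a2 + 2a5 = 3(1) + 2(15) = 33 — holds.
C3: a6 + a2 = -11 + 1 = -10; -10 < -8, bound -8 not met — fails.
C4: a5 − a6 = 15 − (-11) = 26, not 29 — fails.
C5: a3 × a1 = 11 × (-4) = -44 — holds.
C6: a2=1, a4=11, a6=-11; 0 of them equal 4, not exactly one — fails.
C7: a6 = -11 ≠ -12, but a2 = 1 = 1 (second disjunct) — holds.
C8: a6 = -11, a5 = 15; distinct — holds.
C9: a5 + a1 = 15 + (-4) = 11; 11 ≥ 11 — holds.
C10: a8 = 5, a5 = 15; distinct — holds.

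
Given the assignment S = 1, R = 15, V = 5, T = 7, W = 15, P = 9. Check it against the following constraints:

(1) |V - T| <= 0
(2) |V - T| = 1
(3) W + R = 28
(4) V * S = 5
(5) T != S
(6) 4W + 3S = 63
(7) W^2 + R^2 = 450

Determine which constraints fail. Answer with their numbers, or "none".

(1) |5 - 7| = 2; 2 > 0, exceeds bound 0  no
(2) |5 - 7| = 2, not 1  no
(3) W + R = 15 + 15 = 30, not 28  no
(4) V * S = 5 * 1 = 5  yes
(5) T = 7, S = 1; distinct  yes
(6) 4W + 3S = 4(15) + 3(1) = 63  yes
(7) W^2 + R^2 = 15^2 + 15^2 = 225 + 225 = 450  yes

The assignment fails constraints 1, 2, and 3.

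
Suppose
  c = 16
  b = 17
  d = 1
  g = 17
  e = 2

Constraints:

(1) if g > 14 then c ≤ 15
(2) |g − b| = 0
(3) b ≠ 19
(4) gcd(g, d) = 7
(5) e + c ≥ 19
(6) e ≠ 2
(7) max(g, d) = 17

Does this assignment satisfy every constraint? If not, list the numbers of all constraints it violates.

(1) g = 17 > 14, so we need c ≤ 15; but c = 16 > 15  no
(2) |17 − 17| = 0  yes
(3) b = 17, and 17 ≠ 19  yes
(4) gcd(17, 1) = 1, not 7  no
(5) e + c = 2 + 16 = 18; 18 < 19, bound 19 not met  no
(6) e = 2, but 2 is required to differ  no
(7) max(17, 1) = 17  yes

Violated: 1, 4, 5, and 6.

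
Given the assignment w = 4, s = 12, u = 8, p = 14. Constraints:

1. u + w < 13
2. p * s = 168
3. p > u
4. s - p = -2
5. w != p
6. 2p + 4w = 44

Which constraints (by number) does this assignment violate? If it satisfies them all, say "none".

None — every constraint holds.

1. u + w = 8 + 4 = 12; 12 < 13 — holds.
2. p * s = 14 * 12 = 168 — holds.
3. p = 14, u = 8; 14 > 8 — holds.
4. s - p = 12 - 14 = -2 — holds.
5. w = 4, p = 14; distinct — holds.
6. 2p + 4w = 2(14) + 4(4) = 44 — holds.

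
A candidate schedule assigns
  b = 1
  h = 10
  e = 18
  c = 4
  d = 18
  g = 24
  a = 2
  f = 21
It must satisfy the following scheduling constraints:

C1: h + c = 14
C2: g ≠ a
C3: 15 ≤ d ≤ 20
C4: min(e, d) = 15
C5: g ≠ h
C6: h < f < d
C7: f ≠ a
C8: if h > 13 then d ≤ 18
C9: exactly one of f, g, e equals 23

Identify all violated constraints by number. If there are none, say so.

C1: h + c = 10 + 4 = 14 — holds.
C2: g = 24, a = 2; distinct — holds.
C3: d = 18 lies in [15, 20] — holds.
C4: min(18, 18) = 18, not 15 — fails.
C5: g = 24, h = 10; distinct — holds.
C6: values 10, 21, 18; f = 21 is not < d = 18 — fails.
C7: f = 21, a = 2; distinct — holds.
C8: h = 10, not > 13; antecedent false, conditional vacuously true — holds.
C9: f=21, g=24, e=18; 0 of them equal 23, not exactly one — fails.

Constraints 4, 6, 9 do not hold.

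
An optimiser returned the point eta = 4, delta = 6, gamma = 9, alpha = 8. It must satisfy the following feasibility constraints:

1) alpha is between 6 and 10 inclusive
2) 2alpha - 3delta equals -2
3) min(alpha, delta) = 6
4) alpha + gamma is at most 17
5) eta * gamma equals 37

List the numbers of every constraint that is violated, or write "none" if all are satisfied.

Violated: 5.

1) alpha = 8 lies in [6, 10] — OK.
2) 2alpha - 3delta = 2(8) - 3(6) = -2 — OK.
3) min(8, 6) = 6 — OK.
4) alpha + gamma = 8 + 9 = 17; 17 ≤ 17 — OK.
5) eta * gamma = 4 * 9 = 36, not 37 — violated.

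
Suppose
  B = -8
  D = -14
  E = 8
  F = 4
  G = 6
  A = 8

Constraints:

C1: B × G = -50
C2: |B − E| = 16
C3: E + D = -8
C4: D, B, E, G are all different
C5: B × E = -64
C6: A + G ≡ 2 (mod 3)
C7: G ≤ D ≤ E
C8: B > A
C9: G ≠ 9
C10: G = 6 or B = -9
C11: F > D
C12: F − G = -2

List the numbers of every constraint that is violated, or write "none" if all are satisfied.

Violated: 1, 3, 7, and 8.

C1: B × G = -8 × 6 = -48, not -50  no
C2: |-8 − 8| = 16  yes
C3: E + D = 8 + (-14) = -6, not -8  no
C4: values -14, -8, 8, 6 are pairwise distinct  yes
C5: B × E = -8 × 8 = -64  yes
C6: A + G = 14; 14 mod 3 = 2  yes
C7: values 6, -14, 8; G = 6 is not ≤ D = -14  no
C8: B = -8, A = 8; -8 ≤ 8 (want >)  no
C9: G = 6, and 6 ≠ 9  yes
C10: G = 6 = 6 (first disjunct)  yes
C11: F = 4, D = -14; 4 > -14  yes
C12: F − G = 4 − 6 = -2  yes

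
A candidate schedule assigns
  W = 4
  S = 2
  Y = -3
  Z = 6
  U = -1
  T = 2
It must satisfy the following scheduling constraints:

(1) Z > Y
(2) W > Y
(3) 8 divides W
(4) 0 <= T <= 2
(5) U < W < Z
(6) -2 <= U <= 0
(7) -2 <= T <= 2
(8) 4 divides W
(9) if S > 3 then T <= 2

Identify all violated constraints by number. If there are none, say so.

Violated: 3.

(1) Z = 6, Y = -3; 6 > -3 — OK.
(2) W = 4, Y = -3; 4 > -3 — OK.
(3) 4 = 8*0 + 4, so 8 does not divide 4 — violated.
(4) T = 2 lies in [0, 2] — OK.
(5) values -1 < 4 < 6 — OK.
(6) U = -1 lies in [-2, 0] — OK.
(7) T = 2 lies in [-2, 2] — OK.
(8) 4 / 4 = 1, so 4 divides 4 — OK.
(9) S = 2, not > 3; antecedent false, conditional vacuously true — OK.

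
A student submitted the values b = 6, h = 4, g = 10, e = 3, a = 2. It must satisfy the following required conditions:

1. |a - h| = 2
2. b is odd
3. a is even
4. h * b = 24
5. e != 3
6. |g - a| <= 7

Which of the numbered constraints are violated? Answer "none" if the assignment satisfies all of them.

1. |2 - 4| = 2 — satisfied.
2. b = 6 is even — violated.
3. a = 2 is even — satisfied.
4. h * b = 4 * 6 = 24 — satisfied.
5. e = 3, but 3 is required to differ — violated.
6. |10 - 2| = 8; 8 > 7, exceeds bound 7 — violated.

Constraints 2, 5, and 6 are violated.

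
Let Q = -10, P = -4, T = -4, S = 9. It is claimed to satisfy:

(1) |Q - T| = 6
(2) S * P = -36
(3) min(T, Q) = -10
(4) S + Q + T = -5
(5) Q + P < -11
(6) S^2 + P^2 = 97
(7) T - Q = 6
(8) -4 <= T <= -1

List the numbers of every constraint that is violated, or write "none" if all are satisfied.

(1) |-10 - (-4)| = 6  ✓
(2) S * P = 9 * (-4) = -36  ✓
(3) min(-4, -10) = -10  ✓
(4) S + Q + T = 9 + (-10) + (-4) = -5  ✓
(5) Q + P = -10 + (-4) = -14; -14 < -11  ✓
(6) S^2 + P^2 = 9^2 + (-4)^2 = 81 + 16 = 97  ✓
(7) T - Q = -4 - (-10) = 6  ✓
(8) T = -4 lies in [-4, -1]  ✓

None — every constraint holds.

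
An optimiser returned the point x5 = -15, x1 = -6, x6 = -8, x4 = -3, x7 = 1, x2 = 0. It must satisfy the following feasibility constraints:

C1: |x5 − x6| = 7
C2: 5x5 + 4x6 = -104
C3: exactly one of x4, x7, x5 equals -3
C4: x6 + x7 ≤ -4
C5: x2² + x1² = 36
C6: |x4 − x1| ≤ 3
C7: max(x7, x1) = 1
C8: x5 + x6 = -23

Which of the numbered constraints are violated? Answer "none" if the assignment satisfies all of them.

No — constraint 2 is not satisfied.

C1: |-15 − (-8)| = 7  ✓
C2: 5x5 + 4x6 = 5(-15) + 4(-8) = -107, not -104  ✗
C3: x4=-3, x7=1, x5=-15; 1 of them equals -3  ✓
C4: x6 + x7 = -8 + 1 = -7; -7 ≤ -4  ✓
C5: x2² + x1² = 0² + (-6)² = 0 + 36 = 36  ✓
C6: |-3 − (-6)| = 3; 3 ≤ 3  ✓
C7: max(1, -6) = 1  ✓
C8: x5 + x6 = -15 + (-8) = -23  ✓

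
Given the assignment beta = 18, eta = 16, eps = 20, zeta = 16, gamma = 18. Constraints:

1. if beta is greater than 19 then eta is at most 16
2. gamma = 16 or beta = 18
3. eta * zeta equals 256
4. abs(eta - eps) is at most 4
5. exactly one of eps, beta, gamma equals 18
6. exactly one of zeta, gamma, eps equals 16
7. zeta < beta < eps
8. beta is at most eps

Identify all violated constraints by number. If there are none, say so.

No — constraint 5 is not satisfied.

1. beta = 18, not > 19; antecedent false, conditional vacuously true — satisfied.
2. gamma = 18 ≠ 16, but beta = 18 = 18 (second disjunct) — satisfied.
3. eta * zeta = 16 * 16 = 256 — satisfied.
4. abs(16 - 20) = 4; 4 ≤ 4 — satisfied.
5. eps=20, beta=18, gamma=18; 2 of them equal 18, not exactly one — violated.
6. zeta=16, gamma=18, eps=20; 1 of them equals 16 — satisfied.
7. values 16 < 18 < 20 — satisfied.
8. beta = 18, eps = 20; 18 ≤ 20 — satisfied.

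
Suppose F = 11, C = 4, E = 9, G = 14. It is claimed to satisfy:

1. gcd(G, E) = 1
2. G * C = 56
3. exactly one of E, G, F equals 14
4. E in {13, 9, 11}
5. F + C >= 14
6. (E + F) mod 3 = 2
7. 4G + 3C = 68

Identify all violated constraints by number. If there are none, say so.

No violations.

1. gcd(14, 9) = 1  yes
2. G * C = 14 * 4 = 56  yes
3. E=9, G=14, F=11; 1 of them equals 14  yes
4. E = 9 is in {13, 9, 11}  yes
5. F + C = 11 + 4 = 15; 15 ≥ 14  yes
6. E + F = 20; 20 mod 3 = 2  yes
7. 4G + 3C = 4(14) + 3(4) = 68  yes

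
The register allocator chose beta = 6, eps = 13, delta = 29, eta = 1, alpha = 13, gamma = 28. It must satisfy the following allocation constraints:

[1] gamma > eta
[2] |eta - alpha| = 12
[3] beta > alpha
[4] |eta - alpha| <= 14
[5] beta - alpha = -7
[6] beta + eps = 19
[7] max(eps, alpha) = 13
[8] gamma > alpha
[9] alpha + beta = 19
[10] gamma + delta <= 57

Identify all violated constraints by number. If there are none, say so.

Violated: 3.

[1] gamma = 28, eta = 1; 28 > 1  yes
[2] |1 - 13| = 12  yes
[3] beta = 6, alpha = 13; 6 ≤ 13 (want >)  no
[4] |1 - 13| = 12; 12 ≤ 14  yes
[5] beta - alpha = 6 - 13 = -7  yes
[6] beta + eps = 6 + 13 = 19  yes
[7] max(13, 13) = 13  yes
[8] gamma = 28, alpha = 13; 28 > 13  yes
[9] alpha + beta = 13 + 6 = 19  yes
[10] gamma + delta = 28 + 29 = 57; 57 ≤ 57  yes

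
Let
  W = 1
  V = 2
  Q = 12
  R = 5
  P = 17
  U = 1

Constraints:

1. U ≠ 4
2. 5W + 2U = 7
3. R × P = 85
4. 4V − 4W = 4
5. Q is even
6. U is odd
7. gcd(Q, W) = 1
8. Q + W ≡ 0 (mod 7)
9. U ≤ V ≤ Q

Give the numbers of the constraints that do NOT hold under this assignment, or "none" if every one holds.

Constraint 8 does not hold.

1. U = 1, and 1 ≠ 4  OK
2. 5W + 2U = 5(1) + 2(1) = 7  OK
3. R × P = 5 × 17 = 85  OK
4. 4V − 4W = 4(2) − 4(1) = 4  OK
5. Q = 12 is even  OK
6. U = 1 is odd  OK
7. gcd(12, 1) = 1  OK
8. Q + W = 13; 13 mod 7 = 6, not 0  FAIL
9. values 1 ≤ 2 ≤ 12  OK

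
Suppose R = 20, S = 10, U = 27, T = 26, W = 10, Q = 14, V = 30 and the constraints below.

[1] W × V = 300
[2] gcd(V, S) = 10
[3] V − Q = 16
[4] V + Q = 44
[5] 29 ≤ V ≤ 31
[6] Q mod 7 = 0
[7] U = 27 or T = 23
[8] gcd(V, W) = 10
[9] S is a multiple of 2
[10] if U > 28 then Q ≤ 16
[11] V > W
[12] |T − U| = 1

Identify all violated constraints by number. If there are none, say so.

[1] W × V = 10 × 30 = 300  ✔
[2] gcd(30, 10) = 10  ✔
[3] V − Q = 30 − 14 = 16  ✔
[4] V + Q = 30 + 14 = 44  ✔
[5] V = 30 lies in [29, 31]  ✔
[6] 14 mod 7 = 0  ✔
[7] U = 27 = 27 (first disjunct)  ✔
[8] gcd(30, 10) = 10  ✔
[9] 10 / 2 = 5, so 2 divides 10  ✔
[10] U = 27, not > 28; antecedent false, conditional vacuously true  ✔
[11] V = 30, W = 10; 30 > 10  ✔
[12] |26 − 27| = 1  ✔

All constraints are satisfied.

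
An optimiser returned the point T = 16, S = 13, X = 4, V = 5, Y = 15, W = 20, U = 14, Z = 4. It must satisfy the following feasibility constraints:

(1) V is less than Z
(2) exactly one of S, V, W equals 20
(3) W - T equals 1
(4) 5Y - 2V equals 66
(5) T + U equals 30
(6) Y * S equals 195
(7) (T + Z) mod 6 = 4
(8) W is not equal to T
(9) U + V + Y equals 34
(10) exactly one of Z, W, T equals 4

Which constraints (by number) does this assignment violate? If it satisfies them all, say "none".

(1) V = 5, Z = 4; 5 ≥ 4 (want <)  no
(2) S=13, V=5, W=20; 1 of them equals 20  yes
(3) W - T = 20 - 16 = 4, not 1  no
(4) 5Y - 2V = 5(15) - 2(5) = 65, not 66  no
(5) T + U = 16 + 14 = 30  yes
(6) Y * S = 15 * 13 = 195  yes
(7) T + Z = 20; 20 mod 6 = 2, not 4  no
(8) W = 20, T = 16; distinct  yes
(9) U + V + Y = 14 + 5 + 15 = 34  yes
(10) Z=4, W=20, T=16; 1 of them equals 4  yes

The assignment fails constraints 1, 3, 4, and 7.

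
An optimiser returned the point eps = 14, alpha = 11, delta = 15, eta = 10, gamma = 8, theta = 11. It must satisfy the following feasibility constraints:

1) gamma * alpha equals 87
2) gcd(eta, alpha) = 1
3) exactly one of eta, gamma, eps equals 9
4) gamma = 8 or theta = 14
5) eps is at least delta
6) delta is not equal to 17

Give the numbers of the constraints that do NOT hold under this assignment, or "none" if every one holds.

Constraints 1, 3, and 5 do not hold.

1) gamma * alpha = 8 * 11 = 88, not 87 — fails.
2) gcd(10, 11) = 1 — holds.
3) eta=10, gamma=8, eps=14; 0 of them equal 9, not exactly one — fails.
4) gamma = 8 = 8 (first disjunct) — holds.
5) eps = 14, delta = 15; 14 < 15 (want ≥) — fails.
6) delta = 15, and 15 ≠ 17 — holds.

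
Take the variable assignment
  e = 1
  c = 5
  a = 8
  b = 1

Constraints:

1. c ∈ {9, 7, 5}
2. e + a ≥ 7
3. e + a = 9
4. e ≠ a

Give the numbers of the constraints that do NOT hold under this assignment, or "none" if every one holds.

The assignment satisfies every constraint.

1. c = 5 is in {9, 7, 5}  holds
2. e + a = 1 + 8 = 9; 9 ≥ 7  holds
3. e + a = 1 + 8 = 9  holds
4. e = 1, a = 8; distinct  holds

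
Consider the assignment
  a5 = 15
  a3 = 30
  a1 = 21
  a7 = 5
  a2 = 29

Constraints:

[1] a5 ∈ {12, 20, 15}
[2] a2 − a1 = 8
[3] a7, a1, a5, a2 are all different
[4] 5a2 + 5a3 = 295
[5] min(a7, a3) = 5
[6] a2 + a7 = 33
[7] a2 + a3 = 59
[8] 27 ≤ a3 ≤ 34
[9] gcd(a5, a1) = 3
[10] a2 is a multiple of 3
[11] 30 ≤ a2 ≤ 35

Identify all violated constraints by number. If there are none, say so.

Constraints 6, 10, 11 are violated.

[1] a5 = 15 is in {12, 20, 15}  ✔
[2] a2 − a1 = 29 − 21 = 8  ✔
[3] values 5, 21, 15, 29 are pairwise distinct  ✔
[4] 5a2 + 5a3 = 5(29) + 5(30) = 295  ✔
[5] min(5, 30) = 5  ✔
[6] a2 + a7 = 29 + 5 = 34, not 33  ✘
[7] a2 + a3 = 29 + 30 = 59  ✔
[8] a3 = 30 lies in [27, 34]  ✔
[9] gcd(15, 21) = 3  ✔
[10] 29 = 3×9 + 2, so 3 does not divide 29  ✘
[11] a2 = 29 is outside [30, 35]  ✘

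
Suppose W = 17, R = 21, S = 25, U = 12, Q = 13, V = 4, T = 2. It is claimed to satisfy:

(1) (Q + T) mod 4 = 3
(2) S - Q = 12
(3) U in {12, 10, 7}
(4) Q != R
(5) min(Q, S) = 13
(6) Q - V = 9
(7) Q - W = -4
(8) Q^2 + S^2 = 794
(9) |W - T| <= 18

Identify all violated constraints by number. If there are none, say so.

None — every constraint holds.

(1) Q + T = 15; 15 mod 4 = 3  true
(2) S - Q = 25 - 13 = 12  true
(3) U = 12 is in {12, 10, 7}  true
(4) Q = 13, R = 21; distinct  true
(5) min(13, 25) = 13  true
(6) Q - V = 13 - 4 = 9  true
(7) Q - W = 13 - 17 = -4  true
(8) Q^2 + S^2 = 13^2 + 25^2 = 169 + 625 = 794  true
(9) |17 - 2| = 15; 15 ≤ 18  true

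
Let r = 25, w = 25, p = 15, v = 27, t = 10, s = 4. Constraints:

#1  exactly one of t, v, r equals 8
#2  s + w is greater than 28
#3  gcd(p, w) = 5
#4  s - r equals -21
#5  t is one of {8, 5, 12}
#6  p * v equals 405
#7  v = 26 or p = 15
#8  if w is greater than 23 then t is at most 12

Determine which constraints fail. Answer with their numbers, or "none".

Constraints 1 and 5 are violated.

#1 t=10, v=27, r=25; 0 of them equal 8, not exactly one  no
#2 s + w = 4 + 25 = 29; 29 > 28  yes
#3 gcd(15, 25) = 5  yes
#4 s - r = 4 - 25 = -21  yes
#5 t = 10 is not in {8, 5, 12}  no
#6 p * v = 15 * 27 = 405  yes
#7 v = 27 ≠ 26, but p = 15 = 15 (second disjunct)  yes
#8 w = 25 > 23, so we need t ≤ 12; t = 10 ≤ 12  yes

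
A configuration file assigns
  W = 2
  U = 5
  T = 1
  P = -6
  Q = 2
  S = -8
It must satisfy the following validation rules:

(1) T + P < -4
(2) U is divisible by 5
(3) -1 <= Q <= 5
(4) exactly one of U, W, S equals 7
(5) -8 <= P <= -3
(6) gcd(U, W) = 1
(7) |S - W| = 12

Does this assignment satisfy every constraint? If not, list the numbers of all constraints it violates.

(1) T + P = 1 + (-6) = -5; -5 < -4 — OK.
(2) 5 / 5 = 1, so 5 divides 5 — OK.
(3) Q = 2 lies in [-1, 5] — OK.
(4) U=5, W=2, S=-8; 0 of them equal 7, not exactly one — violated.
(5) P = -6 lies in [-8, -3] — OK.
(6) gcd(5, 2) = 1 — OK.
(7) |-8 - 2| = 10, not 12 — violated.

The assignment fails constraints 4 and 7.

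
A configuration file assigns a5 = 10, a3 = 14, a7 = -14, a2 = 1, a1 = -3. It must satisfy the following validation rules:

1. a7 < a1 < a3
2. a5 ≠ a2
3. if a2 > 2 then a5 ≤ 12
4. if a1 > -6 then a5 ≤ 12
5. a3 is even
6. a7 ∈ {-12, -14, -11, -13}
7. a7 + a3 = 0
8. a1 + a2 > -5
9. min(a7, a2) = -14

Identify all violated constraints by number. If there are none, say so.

The assignment satisfies every constraint.

1. values -14 < -3 < 14 — satisfied.
2. a5 = 10, a2 = 1; distinct — satisfied.
3. a2 = 1, not > 2; antecedent false, conditional vacuously true — satisfied.
4. a1 = -3 > -6, so we need a5 ≤ 12; a5 = 10 ≤ 12 — satisfied.
5. a3 = 14 is even — satisfied.
6. a7 = -14 is in {-12, -14, -11, -13} — satisfied.
7. a7 + a3 = -14 + 14 = 0 — satisfied.
8. a1 + a2 = -3 + 1 = -2; -2 > -5 — satisfied.
9. min(-14, 1) = -14 — satisfied.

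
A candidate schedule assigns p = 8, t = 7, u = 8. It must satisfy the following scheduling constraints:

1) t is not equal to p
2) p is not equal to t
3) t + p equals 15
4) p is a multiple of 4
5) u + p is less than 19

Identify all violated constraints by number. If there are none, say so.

Yes — all constraints hold.

1) t = 7, p = 8; distinct — satisfied.
2) p = 8, t = 7; distinct — satisfied.
3) t + p = 7 + 8 = 15 — satisfied.
4) 8 / 4 = 2, so 4 divides 8 — satisfied.
5) u + p = 8 + 8 = 16; 16 < 19 — satisfied.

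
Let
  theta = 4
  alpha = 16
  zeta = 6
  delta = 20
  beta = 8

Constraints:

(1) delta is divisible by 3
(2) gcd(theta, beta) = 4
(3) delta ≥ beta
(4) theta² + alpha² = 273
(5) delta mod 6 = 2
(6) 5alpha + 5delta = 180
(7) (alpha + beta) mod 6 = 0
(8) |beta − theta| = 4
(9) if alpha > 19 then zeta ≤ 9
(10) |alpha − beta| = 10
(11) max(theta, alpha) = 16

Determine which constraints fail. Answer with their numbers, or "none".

(1) 20 = 3×6 + 2, so 3 does not divide 20  ✗
(2) gcd(4, 8) = 4  ✓
(3) delta = 20, beta = 8; 20 ≥ 8  ✓
(4) theta² + alpha² = 4² + 16² = 16 + 256 = 272, not 273  ✗
(5) 20 mod 6 = 2  ✓
(6) 5alpha + 5delta = 5(16) + 5(20) = 180  ✓
(7) alpha + beta = 24; 24 mod 6 = 0  ✓
(8) |8 − 4| = 4  ✓
(9) alpha = 16, not > 19; antecedent false, conditional vacuously true  ✓
(10) |16 − 8| = 8, not 10  ✗
(11) max(4, 16) = 16  ✓

Violated: 1, 4, 10.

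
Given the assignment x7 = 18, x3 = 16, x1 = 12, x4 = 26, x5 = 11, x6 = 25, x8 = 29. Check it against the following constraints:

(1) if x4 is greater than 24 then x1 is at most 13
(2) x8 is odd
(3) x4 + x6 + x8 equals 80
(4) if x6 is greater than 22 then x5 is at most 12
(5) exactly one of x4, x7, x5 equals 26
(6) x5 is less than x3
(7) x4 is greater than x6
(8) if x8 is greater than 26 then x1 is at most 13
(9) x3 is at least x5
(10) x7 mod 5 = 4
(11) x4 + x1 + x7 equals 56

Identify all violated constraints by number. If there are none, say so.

No — constraint 10 is not satisfied.

(1) x4 = 26 > 24, so we need x1 ≤ 13; x1 = 12 ≤ 13  OK
(2) x8 = 29 is odd  OK
(3) x4 + x6 + x8 = 26 + 25 + 29 = 80  OK
(4) x6 = 25 > 22, so we need x5 ≤ 12; x5 = 11 ≤ 12  OK
(5) x4=26, x7=18, x5=11; 1 of them equals 26  OK
(6) x5 = 11, x3 = 16; 11 < 16  OK
(7) x4 = 26, x6 = 25; 26 > 25  OK
(8) x8 = 29 > 26, so we need x1 ≤ 13; x1 = 12 ≤ 13  OK
(9) x3 = 16, x5 = 11; 16 ≥ 11  OK
(10) 18 mod 5 = 3, not 4  FAIL
(11) x4 + x1 + x7 = 26 + 12 + 18 = 56  OK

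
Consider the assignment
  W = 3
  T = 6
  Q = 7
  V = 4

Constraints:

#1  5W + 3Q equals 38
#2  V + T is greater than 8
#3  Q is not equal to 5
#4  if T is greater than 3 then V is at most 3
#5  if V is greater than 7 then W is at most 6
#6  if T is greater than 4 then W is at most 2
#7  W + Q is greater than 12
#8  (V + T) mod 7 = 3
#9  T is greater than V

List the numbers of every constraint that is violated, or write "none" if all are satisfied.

The assignment fails constraints 1, 4, 6, and 7.

#1 5W + 3Q = 5(3) + 3(7) = 36, not 38 — does not hold.
#2 V + T = 4 + 6 = 10; 10 > 8 — holds.
#3 Q = 7, and 7 ≠ 5 — holds.
#4 T = 6 > 3, so we need V ≤ 3; but V = 4 > 3 — does not hold.
#5 V = 4, not > 7; antecedent false, conditional vacuously true — holds.
#6 T = 6 > 4, so we need W ≤ 2; but W = 3 > 2 — does not hold.
#7 W + Q = 3 + 7 = 10; 10 ≤ 12, bound 12 not met — does not hold.
#8 V + T = 10; 10 mod 7 = 3 — holds.
#9 T = 6, V = 4; 6 > 4 — holds.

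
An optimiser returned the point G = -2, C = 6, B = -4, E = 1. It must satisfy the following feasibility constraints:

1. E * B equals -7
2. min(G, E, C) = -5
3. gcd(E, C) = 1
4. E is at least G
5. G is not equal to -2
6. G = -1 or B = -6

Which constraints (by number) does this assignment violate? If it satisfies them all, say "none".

No — constraints 1, 2, 5, and 6 are not satisfied.

1. E * B = 1 * (-4) = -4, not -7 — violated.
2. min(-2, 1, 6) = -2, not -5 — violated.
3. gcd(1, 6) = 1 — OK.
4. E = 1, G = -2; 1 ≥ -2 — OK.
5. G = -2, but -2 is required to differ — violated.
6. G = -2 ≠ -1 and B = -4 ≠ -6; both disjuncts false — violated.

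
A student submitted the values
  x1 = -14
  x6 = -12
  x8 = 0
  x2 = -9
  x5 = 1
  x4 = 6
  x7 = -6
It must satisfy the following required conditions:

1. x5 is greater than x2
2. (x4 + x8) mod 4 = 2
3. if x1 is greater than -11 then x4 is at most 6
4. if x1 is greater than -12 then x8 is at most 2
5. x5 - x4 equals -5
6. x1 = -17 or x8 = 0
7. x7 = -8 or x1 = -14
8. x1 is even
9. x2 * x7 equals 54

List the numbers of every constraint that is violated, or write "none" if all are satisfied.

1. x5 = 1, x2 = -9; 1 > -9  holds
2. x4 + x8 = 6; 6 mod 4 = 2  holds
3. x1 = -14, not > -11; antecedent false, conditional vacuously true  holds
4. x1 = -14, not > -12; antecedent false, conditional vacuously true  holds
5. x5 - x4 = 1 - 6 = -5  holds
6. x1 = -14 ≠ -17, but x8 = 0 = 0 (second disjunct)  holds
7. x7 = -6 ≠ -8, but x1 = -14 = -14 (second disjunct)  holds
8. x1 = -14 is even  holds
9. x2 * x7 = -9 * (-6) = 54  holds

Yes — all constraints hold.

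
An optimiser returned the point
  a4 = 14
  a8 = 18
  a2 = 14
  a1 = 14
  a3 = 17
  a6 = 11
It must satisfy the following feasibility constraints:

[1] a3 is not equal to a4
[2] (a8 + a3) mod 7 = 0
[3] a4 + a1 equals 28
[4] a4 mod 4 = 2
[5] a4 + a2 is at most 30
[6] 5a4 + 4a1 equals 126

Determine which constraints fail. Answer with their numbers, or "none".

[1] a3 = 17, a4 = 14; distinct — holds.
[2] a8 + a3 = 35; 35 mod 7 = 0 — holds.
[3] a4 + a1 = 14 + 14 = 28 — holds.
[4] 14 mod 4 = 2 — holds.
[5] a4 + a2 = 14 + 14 = 28; 28 ≤ 30 — holds.
[6] 5a4 + 4a1 = 5(14) + 4(14) = 126 — holds.

No violations.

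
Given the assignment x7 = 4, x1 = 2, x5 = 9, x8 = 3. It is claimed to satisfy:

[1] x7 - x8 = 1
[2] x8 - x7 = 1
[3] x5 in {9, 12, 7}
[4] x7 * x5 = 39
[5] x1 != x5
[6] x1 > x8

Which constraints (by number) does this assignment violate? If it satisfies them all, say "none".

Violated: 2, 4, 6.

[1] x7 - x8 = 4 - 3 = 1 — OK.
[2] x8 - x7 = 3 - 4 = -1, not 1 — violated.
[3] x5 = 9 is in {9, 12, 7} — OK.
[4] x7 * x5 = 4 * 9 = 36, not 39 — violated.
[5] x1 = 2, x5 = 9; distinct — OK.
[6] x1 = 2, x8 = 3; 2 ≤ 3 (want >) — violated.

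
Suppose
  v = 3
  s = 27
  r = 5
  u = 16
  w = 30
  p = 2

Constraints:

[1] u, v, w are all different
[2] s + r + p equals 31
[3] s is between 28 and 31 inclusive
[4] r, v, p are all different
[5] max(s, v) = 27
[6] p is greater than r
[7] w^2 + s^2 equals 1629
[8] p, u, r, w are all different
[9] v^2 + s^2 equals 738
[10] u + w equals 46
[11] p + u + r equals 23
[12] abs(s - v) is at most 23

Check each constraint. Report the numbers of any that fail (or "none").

No — constraints 2, 3, 6, and 12 are not satisfied.

[1] values 16, 3, 30 are pairwise distinct  yes
[2] s + r + p = 27 + 5 + 2 = 34, not 31  no
[3] s = 27 is outside [28, 31]  no
[4] values 5, 3, 2 are pairwise distinct  yes
[5] max(27, 3) = 27  yes
[6] p = 2, r = 5; 2 ≤ 5 (want >)  no
[7] w^2 + s^2 = 30^2 + 27^2 = 900 + 729 = 1629  yes
[8] values 2, 16, 5, 30 are pairwise distinct  yes
[9] v^2 + s^2 = 3^2 + 27^2 = 9 + 729 = 738  yes
[10] u + w = 16 + 30 = 46  yes
[11] p + u + r = 2 + 16 + 5 = 23  yes
[12] abs(27 - 3) = 24; 24 > 23, exceeds bound 23  no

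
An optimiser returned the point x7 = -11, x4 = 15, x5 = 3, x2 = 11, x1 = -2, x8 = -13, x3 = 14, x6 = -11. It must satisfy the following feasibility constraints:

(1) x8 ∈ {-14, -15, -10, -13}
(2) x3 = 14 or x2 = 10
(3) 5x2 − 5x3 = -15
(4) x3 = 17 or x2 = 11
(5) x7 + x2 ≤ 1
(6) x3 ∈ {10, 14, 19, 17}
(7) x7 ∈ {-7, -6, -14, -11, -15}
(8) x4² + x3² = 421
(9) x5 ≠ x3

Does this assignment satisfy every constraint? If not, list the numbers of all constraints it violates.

All constraints are satisfied.

(1) x8 = -13 is in {-14, -15, -10, -13} — OK.
(2) x3 = 14 = 14 (first disjunct) — OK.
(3) 5x2 − 5x3 = 5(11) − 5(14) = -15 — OK.
(4) x3 = 14 ≠ 17, but x2 = 11 = 11 (second disjunct) — OK.
(5) x7 + x2 = -11 + 11 = 0; 0 ≤ 1 — OK.
(6) x3 = 14 is in {10, 14, 19, 17} — OK.
(7) x7 = -11 is in {-7, -6, -14, -11, -15} — OK.
(8) x4² + x3² = 15² + 14² = 225 + 196 = 421 — OK.
(9) x5 = 3, x3 = 14; distinct — OK.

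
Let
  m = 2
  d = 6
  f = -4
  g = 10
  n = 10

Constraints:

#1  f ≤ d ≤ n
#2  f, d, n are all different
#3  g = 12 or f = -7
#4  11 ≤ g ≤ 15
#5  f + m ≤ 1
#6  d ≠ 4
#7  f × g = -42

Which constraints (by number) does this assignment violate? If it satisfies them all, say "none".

Constraints 3, 4, and 7 are violated.

#1 values -4 ≤ 6 ≤ 10  ✔
#2 values -4, 6, 10 are pairwise distinct  ✔
#3 g = 10 ≠ 12 and f = -4 ≠ -7; both disjuncts false  ✘
#4 g = 10 is outside [11, 15]  ✘
#5 f + m = -4 + 2 = -2; -2 ≤ 1  ✔
#6 d = 6, and 6 ≠ 4  ✔
#7 f × g = -4 × 10 = -40, not -42  ✘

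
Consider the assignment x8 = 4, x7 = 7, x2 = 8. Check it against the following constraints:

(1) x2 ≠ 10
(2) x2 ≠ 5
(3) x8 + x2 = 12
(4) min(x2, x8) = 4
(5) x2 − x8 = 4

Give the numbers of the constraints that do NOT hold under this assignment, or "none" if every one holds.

No violations.

(1) x2 = 8, and 8 ≠ 10 — holds.
(2) x2 = 8, and 8 ≠ 5 — holds.
(3) x8 + x2 = 4 + 8 = 12 — holds.
(4) min(8, 4) = 4 — holds.
(5) x2 − x8 = 8 − 4 = 4 — holds.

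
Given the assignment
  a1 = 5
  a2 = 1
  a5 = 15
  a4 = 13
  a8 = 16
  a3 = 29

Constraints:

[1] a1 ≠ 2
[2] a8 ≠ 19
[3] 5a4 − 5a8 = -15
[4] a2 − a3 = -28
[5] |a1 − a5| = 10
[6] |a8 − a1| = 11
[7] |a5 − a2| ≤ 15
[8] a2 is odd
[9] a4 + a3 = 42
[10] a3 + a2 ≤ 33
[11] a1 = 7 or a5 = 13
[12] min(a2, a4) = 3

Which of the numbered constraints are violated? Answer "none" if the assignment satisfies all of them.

Violated: 11 and 12.

[1] a1 = 5, and 5 ≠ 2  ✓
[2] a8 = 16, and 16 ≠ 19  ✓
[3] 5a4 − 5a8 = 5(13) − 5(16) = -15  ✓
[4] a2 − a3 = 1 − 29 = -28  ✓
[5] |5 − 15| = 10  ✓
[6] |16 − 5| = 11  ✓
[7] |15 − 1| = 14; 14 ≤ 15  ✓
[8] a2 = 1 is odd  ✓
[9] a4 + a3 = 13 + 29 = 42  ✓
[10] a3 + a2 = 29 + 1 = 30; 30 ≤ 33  ✓
[11] a1 = 5 ≠ 7 and a5 = 15 ≠ 13; both disjuncts false  ✗
[12] min(1, 13) = 1, not 3  ✗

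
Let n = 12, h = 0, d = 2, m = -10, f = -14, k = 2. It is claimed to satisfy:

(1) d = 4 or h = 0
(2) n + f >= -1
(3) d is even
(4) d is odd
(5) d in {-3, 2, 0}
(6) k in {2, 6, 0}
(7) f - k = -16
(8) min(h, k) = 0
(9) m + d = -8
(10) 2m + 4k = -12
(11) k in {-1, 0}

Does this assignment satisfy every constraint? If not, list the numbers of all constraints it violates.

(1) d = 2 ≠ 4, but h = 0 = 0 (second disjunct) — OK.
(2) n + f = 12 + (-14) = -2; -2 < -1, bound -1 not met — violated.
(3) d = 2 is even — OK.
(4) d = 2 is even — violated.
(5) d = 2 is in {-3, 2, 0} — OK.
(6) k = 2 is in {2, 6, 0} — OK.
(7) f - k = -14 - 2 = -16 — OK.
(8) min(0, 2) = 0 — OK.
(9) m + d = -10 + 2 = -8 — OK.
(10) 2m + 4k = 2(-10) + 4(2) = -12 — OK.
(11) k = 2 is not in {-1, 0} — violated.

No — constraints 2, 4, 11 are not satisfied.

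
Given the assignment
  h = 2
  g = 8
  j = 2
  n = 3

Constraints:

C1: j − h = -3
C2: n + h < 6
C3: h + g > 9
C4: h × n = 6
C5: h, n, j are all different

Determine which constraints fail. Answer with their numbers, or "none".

C1: j − h = 2 − 2 = 0, not -3 — fails.
C2: n + h = 3 + 2 = 5; 5 < 6 — holds.
C3: h + g = 2 + 8 = 10; 10 > 9 — holds.
C4: h × n = 2 × 3 = 6 — holds.
C5: h = j = 2, not all different — fails.

Violated: 1 and 5.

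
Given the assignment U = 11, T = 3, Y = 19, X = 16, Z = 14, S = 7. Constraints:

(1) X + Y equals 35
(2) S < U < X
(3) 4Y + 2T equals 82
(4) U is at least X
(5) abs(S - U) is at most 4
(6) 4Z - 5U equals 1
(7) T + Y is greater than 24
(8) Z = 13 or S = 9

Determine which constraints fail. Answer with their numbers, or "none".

(1) X + Y = 16 + 19 = 35  holds
(2) values 7 < 11 < 16  holds
(3) 4Y + 2T = 4(19) + 2(3) = 82  holds
(4) U = 11, X = 16; 11 < 16 (want ≥)  fails
(5) abs(7 - 11) = 4; 4 ≤ 4  holds
(6) 4Z - 5U = 4(14) - 5(11) = 1  holds
(7) T + Y = 3 + 19 = 22; 22 ≤ 24, bound 24 not met  fails
(8) Z = 14 ≠ 13 and S = 7 ≠ 9; both disjuncts false  fails

No — constraints 4, 7, and 8 are not satisfied.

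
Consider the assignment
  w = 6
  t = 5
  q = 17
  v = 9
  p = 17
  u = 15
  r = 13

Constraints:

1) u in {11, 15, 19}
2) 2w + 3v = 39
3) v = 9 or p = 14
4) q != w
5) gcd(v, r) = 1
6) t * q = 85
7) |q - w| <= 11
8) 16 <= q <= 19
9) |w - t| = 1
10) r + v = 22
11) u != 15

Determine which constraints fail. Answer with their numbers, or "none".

1) u = 15 is in {11, 15, 19}  OK
2) 2w + 3v = 2(6) + 3(9) = 39  OK
3) v = 9 = 9 (first disjunct)  OK
4) q = 17, w = 6; distinct  OK
5) gcd(9, 13) = 1  OK
6) t * q = 5 * 17 = 85  OK
7) |17 - 6| = 11; 11 ≤ 11  OK
8) q = 17 lies in [16, 19]  OK
9) |6 - 5| = 1  OK
10) r + v = 13 + 9 = 22  OK
11) u = 15, but 15 is required to differ  FAIL

No — constraint 11 is not satisfied.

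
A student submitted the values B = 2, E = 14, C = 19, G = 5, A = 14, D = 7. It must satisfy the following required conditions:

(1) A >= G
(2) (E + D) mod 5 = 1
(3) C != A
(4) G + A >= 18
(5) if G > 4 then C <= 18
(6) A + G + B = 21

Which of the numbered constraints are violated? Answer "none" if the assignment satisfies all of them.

(1) A = 14, G = 5; 14 ≥ 5  holds
(2) E + D = 21; 21 mod 5 = 1  holds
(3) C = 19, A = 14; distinct  holds
(4) G + A = 5 + 14 = 19; 19 ≥ 18  holds
(5) G = 5 > 4, so we need C ≤ 18; but C = 19 > 18  fails
(6) A + G + B = 14 + 5 + 2 = 21  holds

Violated: 5.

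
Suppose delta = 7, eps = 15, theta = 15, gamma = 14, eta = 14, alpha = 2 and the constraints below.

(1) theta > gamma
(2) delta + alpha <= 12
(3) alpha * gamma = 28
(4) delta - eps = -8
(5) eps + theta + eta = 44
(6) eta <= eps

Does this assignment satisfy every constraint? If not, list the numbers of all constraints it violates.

(1) theta = 15, gamma = 14; 15 > 14 — holds.
(2) delta + alpha = 7 + 2 = 9; 9 ≤ 12 — holds.
(3) alpha * gamma = 2 * 14 = 28 — holds.
(4) delta - eps = 7 - 15 = -8 — holds.
(5) eps + theta + eta = 15 + 15 + 14 = 44 — holds.
(6) eta = 14, eps = 15; 14 ≤ 15 — holds.

No violations.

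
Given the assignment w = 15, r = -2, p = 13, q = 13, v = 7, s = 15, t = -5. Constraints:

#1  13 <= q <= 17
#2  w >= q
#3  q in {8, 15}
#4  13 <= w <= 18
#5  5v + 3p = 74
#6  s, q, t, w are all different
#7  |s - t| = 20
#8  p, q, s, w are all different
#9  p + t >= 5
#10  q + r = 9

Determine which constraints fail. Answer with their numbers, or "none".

#1 q = 13 lies in [13, 17] — holds.
#2 w = 15, q = 13; 15 ≥ 13 — holds.
#3 q = 13 is not in {8, 15} — does not hold.
#4 w = 15 lies in [13, 18] — holds.
#5 5v + 3p = 5(7) + 3(13) = 74 — holds.
#6 s = w = 15, not all different — does not hold.
#7 |15 - (-5)| = 20 — holds.
#8 p = q = 13, not all different — does not hold.
#9 p + t = 13 + (-5) = 8; 8 ≥ 5 — holds.
#10 q + r = 13 + (-2) = 11, not 9 — does not hold.

Constraints 3, 6, 8, 10 do not hold.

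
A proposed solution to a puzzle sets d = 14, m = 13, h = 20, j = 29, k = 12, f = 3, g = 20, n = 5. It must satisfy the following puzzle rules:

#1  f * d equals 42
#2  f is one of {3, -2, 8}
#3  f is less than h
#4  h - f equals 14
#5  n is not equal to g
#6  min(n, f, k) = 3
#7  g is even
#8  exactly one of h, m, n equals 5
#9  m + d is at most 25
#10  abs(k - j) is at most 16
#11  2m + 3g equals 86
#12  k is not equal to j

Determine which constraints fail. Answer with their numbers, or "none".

Constraints 4, 9, 10 are violated.

#1 f * d = 3 * 14 = 42  ✓
#2 f = 3 is in {3, -2, 8}  ✓
#3 f = 3, h = 20; 3 < 20  ✓
#4 h - f = 20 - 3 = 17, not 14  ✗
#5 n = 5, g = 20; distinct  ✓
#6 min(5, 3, 12) = 3  ✓
#7 g = 20 is even  ✓
#8 h=20, m=13, n=5; 1 of them equals 5  ✓
#9 m + d = 13 + 14 = 27; 27 > 25, bound 25 not met  ✗
#10 abs(12 - 29) = 17; 17 > 16, exceeds bound 16  ✗
#11 2m + 3g = 2(13) + 3(20) = 86  ✓
#12 k = 12, j = 29; distinct  ✓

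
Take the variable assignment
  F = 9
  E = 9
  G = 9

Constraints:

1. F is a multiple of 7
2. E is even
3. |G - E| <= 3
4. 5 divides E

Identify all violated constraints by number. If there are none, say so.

No — constraints 1, 2, 4 are not satisfied.

1. 9 = 7*1 + 2, so 7 does not divide 9  false
2. E = 9 is odd  false
3. |9 - 9| = 0; 0 ≤ 3  true
4. 9 = 5*1 + 4, so 5 does not divide 9  false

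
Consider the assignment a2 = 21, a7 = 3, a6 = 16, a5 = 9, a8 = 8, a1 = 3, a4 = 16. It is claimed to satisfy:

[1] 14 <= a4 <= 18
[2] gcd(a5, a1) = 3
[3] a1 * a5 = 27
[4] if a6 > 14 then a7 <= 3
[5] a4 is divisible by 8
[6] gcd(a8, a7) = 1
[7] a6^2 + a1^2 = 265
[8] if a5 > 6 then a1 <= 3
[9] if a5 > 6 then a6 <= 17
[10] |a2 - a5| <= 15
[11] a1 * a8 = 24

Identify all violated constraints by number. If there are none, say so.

No violations.

[1] a4 = 16 lies in [14, 18] — holds.
[2] gcd(9, 3) = 3 — holds.
[3] a1 * a5 = 3 * 9 = 27 — holds.
[4] a6 = 16 > 14, so we need a7 ≤ 3; a7 = 3 ≤ 3 — holds.
[5] 16 / 8 = 2, so 8 divides 16 — holds.
[6] gcd(8, 3) = 1 — holds.
[7] a6^2 + a1^2 = 16^2 + 3^2 = 256 + 9 = 265 — holds.
[8] a5 = 9 > 6, so we need a1 ≤ 3; a1 = 3 ≤ 3 — holds.
[9] a5 = 9 > 6, so we need a6 ≤ 17; a6 = 16 ≤ 17 — holds.
[10] |21 - 9| = 12; 12 ≤ 15 — holds.
[11] a1 * a8 = 3 * 8 = 24 — holds.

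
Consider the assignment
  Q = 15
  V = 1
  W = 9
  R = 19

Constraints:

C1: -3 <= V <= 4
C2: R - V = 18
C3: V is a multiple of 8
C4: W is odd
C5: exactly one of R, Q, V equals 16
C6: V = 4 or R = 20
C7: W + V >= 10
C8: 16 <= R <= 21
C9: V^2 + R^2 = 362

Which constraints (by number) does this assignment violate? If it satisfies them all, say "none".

C1: V = 1 lies in [-3, 4] — satisfied.
C2: R - V = 19 - 1 = 18 — satisfied.
C3: 1 = 8*0 + 1, so 8 does not divide 1 — violated.
C4: W = 9 is odd — satisfied.
C5: R=19, Q=15, V=1; 0 of them equal 16, not exactly one — violated.
C6: V = 1 ≠ 4 and R = 19 ≠ 20; both disjuncts false — violated.
C7: W + V = 9 + 1 = 10; 10 ≥ 10 — satisfied.
C8: R = 19 lies in [16, 21] — satisfied.
C9: V^2 + R^2 = 1^2 + 19^2 = 1 + 361 = 362 — satisfied.

Constraints 3, 5, and 6 do not hold.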